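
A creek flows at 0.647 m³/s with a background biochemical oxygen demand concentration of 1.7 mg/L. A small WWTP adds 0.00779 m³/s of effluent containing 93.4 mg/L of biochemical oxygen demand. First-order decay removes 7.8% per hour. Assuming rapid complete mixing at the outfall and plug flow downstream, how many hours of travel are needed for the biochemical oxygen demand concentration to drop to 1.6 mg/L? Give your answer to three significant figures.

6.85 h

After mixing, C = (0.6470·1.700 + 0.007790·93.40) / 0.6548 = 1.827/0.6548 = 2.791 mg/L.
7.8%/h lost → k = −ln(1 − 0.078) = 0.08121 h⁻¹.
2.791·exp(−k·t) = 1.6 → t = ln(2.791/1.6)/k = 24660 s = 6.851 h.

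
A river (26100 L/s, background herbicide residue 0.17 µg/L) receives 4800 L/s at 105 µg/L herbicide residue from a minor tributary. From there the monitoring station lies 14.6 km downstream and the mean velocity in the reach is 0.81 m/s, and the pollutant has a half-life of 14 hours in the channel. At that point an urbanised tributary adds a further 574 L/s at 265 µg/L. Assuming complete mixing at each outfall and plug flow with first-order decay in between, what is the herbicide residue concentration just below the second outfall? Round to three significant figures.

Mixed concentration C = ΣQC/ΣQ = (26100·0.1700 + 4800·105.0) / 30900 = 508400/30900 = 16.45 µg/L; combined flow 30900 L/s.
Travel time t = 14.6·1000 / 0.81 = 18020 s = 5.007 h.
Half-life 14 h → k = ln 2 / 14 = 0.04951 h⁻¹ = 1.188 d⁻¹.
Decay over the reach: 16.45·exp(−kt) = 16.45·0.7804 = 12.84 µg/L.
Second outfall: C = (30900·12.84 + 574.0·265.0)/31470 = 17.44 µg/L.

17.4 µg/L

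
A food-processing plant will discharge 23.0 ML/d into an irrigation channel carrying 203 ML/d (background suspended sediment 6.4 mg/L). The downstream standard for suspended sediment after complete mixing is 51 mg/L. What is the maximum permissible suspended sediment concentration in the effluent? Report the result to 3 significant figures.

At the limit, (Qr·Cr + Qe·Cₑ)/(Qr + Qe) = 51:
Cₑ = (226.0·51 − 203.0·6.400) / 23.00 = 444.6 mg/L.

445 mg/L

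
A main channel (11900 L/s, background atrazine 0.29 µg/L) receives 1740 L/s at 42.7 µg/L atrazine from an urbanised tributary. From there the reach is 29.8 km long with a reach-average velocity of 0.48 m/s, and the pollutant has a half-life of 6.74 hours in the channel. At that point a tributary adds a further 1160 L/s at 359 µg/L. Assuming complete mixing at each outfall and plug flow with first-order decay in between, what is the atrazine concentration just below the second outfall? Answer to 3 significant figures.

Conservation of mass: C = (11900·0.2900 + 1740·42.70) / 13640 = 77750/13640 = 5.700 µg/L; combined flow 13640 L/s.
Travel time t = 29.8·1000 / 0.48 = 62080 s = 17.25 h.
Half-life 6.74 h → k = ln 2 / 6.74 = 0.1028 h⁻¹ = 2.468 d⁻¹.
Applying C = C₀e^(−kt): 5.700 × 0.1697 = 0.9675 µg/L.
At the second outfall, C = (13640·0.9675 + 1160·359.0) / (13640 + 1160) = 29.03 µg/L.

29.0 µg/L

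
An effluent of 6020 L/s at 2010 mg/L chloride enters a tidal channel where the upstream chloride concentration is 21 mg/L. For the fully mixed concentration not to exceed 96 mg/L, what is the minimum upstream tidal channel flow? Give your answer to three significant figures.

154000 L/s

Set C_mix = 96: (Q·21.00 + 6020·2010) / (Q + 6020) = 96
→ Q = 6020·(2010 − 96)/(96 − 21.00) = 153600 L/s.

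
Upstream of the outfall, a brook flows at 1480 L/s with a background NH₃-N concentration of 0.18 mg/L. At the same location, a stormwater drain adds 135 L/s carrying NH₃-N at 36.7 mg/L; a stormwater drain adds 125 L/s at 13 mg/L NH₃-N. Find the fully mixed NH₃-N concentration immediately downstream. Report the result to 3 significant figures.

Flow-weighted average: C = (1480·0.1800 + 135.0·36.70 + 125.0·13.00) / 1740 = 6846/1740 = 3.934 mg/L.

3.93 mg/L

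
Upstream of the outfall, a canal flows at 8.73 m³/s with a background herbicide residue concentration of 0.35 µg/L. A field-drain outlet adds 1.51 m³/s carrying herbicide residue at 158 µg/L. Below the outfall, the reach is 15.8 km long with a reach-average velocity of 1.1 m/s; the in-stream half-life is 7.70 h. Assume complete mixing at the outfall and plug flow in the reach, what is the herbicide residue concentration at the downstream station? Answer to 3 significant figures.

16.5 µg/L

Flow-weighted average: C = (8.730·0.3500 + 1.510·158.0) / 10.24 = 241.6/10.24 = 23.60 µg/L.
Travel time t = 15.8·1000 / 1.1 = 14360 s = 3.990 h.
Half-life 7.70 h → k = ln 2 / 7.70 = 0.09002 h⁻¹ = 2.160 d⁻¹.
Decay over the reach: 23.60·exp(−kt) = 23.60·0.6983 = 16.48 µg/L.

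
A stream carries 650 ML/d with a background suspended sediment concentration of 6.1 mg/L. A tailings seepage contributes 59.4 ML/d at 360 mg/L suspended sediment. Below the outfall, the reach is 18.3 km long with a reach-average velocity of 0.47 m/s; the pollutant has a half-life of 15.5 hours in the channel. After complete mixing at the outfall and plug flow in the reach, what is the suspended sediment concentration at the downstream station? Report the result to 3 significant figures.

Mixed concentration C = ΣQC/ΣQ = (650.0·6.100 + 59.40·360.0) / 709.4 = 25350/709.4 = 35.73 mg/L.
Travel time t = 18.3·1000 / 0.47 = 38940 s = 10.82 h.
Half-life 15.5 h → k = ln 2 / 15.5 = 0.04472 h⁻¹ = 1.073 d⁻¹.
Decay over the reach: 35.73·exp(−kt) = 35.73·0.6165 = 22.03 mg/L.

22.0 mg/L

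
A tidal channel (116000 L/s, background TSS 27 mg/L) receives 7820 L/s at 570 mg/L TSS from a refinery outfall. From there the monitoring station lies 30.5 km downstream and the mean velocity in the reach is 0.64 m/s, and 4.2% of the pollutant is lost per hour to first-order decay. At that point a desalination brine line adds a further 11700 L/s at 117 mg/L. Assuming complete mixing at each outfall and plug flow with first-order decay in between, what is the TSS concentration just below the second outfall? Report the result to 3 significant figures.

41.8 mg/L

Flow-weighted average: C = (116000·27.00 + 7820·570.0) / 123800 = 7589000/123800 = 61.29 mg/L; combined flow 123800 L/s.
Travel time t = 30.5·1000 / 0.64 = 47660 s = 13.24 h.
4.2%/h lost → k = −ln(1 − 0.042) = 0.04291 h⁻¹.
Decay over the reach: 61.29·exp(−kt) = 61.29·0.5667 = 34.73 mg/L.
At the second outfall, C = (123800·34.73 + 11700·117.0) / (123800 + 11700) = 41.83 mg/L.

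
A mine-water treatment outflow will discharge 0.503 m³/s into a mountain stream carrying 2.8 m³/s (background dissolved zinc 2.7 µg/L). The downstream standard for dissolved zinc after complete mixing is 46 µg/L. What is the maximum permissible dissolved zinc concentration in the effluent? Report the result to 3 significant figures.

287 µg/L

At the limit, (Qr·Cr + Qe·Cₑ)/(Qr + Qe) = 46:
Cₑ = (3.303·46 − 2.800·2.700) / 0.5030 = 287.0 µg/L.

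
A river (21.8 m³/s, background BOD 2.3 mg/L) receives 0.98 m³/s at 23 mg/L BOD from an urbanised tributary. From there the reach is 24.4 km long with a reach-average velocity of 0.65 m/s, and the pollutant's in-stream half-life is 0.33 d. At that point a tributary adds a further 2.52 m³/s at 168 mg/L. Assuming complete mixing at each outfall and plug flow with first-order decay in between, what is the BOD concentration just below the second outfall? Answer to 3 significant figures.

17.9 mg/L

Mass balance: C = (21.80·2.300 + 0.9800·23.00) / 22.78 = 72.68/22.78 = 3.191 mg/L; combined flow 22.78 m³/s.
Travel time t = 24.4·1000 / 0.65 = 37540 s = 10.43 h.
Half-life 0.33 d → k = ln 2 / 0.33 = 2.100 d⁻¹.
After decay, C = 3.191 × e^(−kt) = 3.191 × 0.4015 = 1.281 mg/L.
Second outfall: C = (22.78·1.281 + 2.520·168.0)/25.30 = 17.89 mg/L.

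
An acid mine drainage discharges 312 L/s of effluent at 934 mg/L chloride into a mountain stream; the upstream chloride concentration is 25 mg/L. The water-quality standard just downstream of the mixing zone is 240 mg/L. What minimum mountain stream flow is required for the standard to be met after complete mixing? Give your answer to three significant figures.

1010 L/s

Set C_mix = 240: (Q·25.00 + 312.0·934.0) / (Q + 312.0) = 240
→ Q = 312.0·(934.0 − 240)/(240 − 25.00) = 1007 L/s.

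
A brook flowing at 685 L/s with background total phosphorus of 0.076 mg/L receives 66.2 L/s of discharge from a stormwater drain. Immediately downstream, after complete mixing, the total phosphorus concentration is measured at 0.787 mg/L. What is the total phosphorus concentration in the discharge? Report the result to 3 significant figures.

Mass balance: 685.0·0.07600 + 66.20·Cₑ = 751.2·0.7870
→ Cₑ = (751.2·0.7870 − 685.0·0.07600) / 66.20 = 8.144 mg/L.

8.14 mg/L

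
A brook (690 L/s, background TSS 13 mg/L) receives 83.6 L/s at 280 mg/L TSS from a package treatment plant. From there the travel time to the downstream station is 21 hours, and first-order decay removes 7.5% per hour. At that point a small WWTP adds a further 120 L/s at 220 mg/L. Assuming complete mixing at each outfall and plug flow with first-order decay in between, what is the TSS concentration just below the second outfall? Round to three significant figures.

36.6 mg/L

After mixing, C = (690.0·13.00 + 83.60·280.0) / 773.6 = 32380/773.6 = 41.85 mg/L; combined flow 773.6 L/s.
7.5%/h lost → k = −ln(1 − 0.075) = 0.07796 h⁻¹.
First-order decay: C = 41.85·exp(−k·t) = 41.85·0.1945 = 8.142 mg/L.
Second outfall: C = (773.6·8.142 + 120.0·220.0)/893.6 = 36.59 mg/L.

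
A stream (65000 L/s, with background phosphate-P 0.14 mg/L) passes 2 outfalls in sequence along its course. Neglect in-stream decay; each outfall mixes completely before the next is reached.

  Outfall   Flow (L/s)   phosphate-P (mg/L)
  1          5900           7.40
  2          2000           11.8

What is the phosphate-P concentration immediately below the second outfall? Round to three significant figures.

1.05 mg/L

Below outfall 1: Q → 70900 L/s, C = (65000·0.1400 + 5900·7.400)/70900 = 0.7441 mg/L.
Below outfall 2: Q → 72900 L/s, C = (70900·0.7441 + 2000·11.80)/72900 = 1.047 mg/L.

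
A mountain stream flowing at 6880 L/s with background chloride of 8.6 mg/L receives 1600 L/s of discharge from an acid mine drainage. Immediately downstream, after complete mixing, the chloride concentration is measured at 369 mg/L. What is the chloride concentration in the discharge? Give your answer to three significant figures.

1920 mg/L

Mass balance: 6880·8.600 + 1600·Cₑ = 8480·369.0
→ Cₑ = (8480·369.0 − 6880·8.600) / 1600 = 1919 mg/L.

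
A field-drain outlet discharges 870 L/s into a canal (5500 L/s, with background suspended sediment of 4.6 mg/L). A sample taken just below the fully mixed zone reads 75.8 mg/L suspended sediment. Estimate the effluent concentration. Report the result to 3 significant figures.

Mass balance: 5500·4.600 + 870.0·Cₑ = 6370·75.80
→ Cₑ = (6370·75.80 − 5500·4.600) / 870.0 = 525.9 mg/L.

526 mg/L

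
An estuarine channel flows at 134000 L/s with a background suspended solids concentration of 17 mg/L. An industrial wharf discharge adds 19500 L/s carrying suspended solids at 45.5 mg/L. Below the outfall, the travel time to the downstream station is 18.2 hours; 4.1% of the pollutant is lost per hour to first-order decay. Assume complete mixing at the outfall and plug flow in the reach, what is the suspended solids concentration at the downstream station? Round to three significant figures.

Mixed concentration C = ΣQC/ΣQ = (134000·17.00 + 19500·45.50) / 153500 = 3165000/153500 = 20.62 mg/L.
4.1%/h lost → k = −ln(1 − 0.041) = 0.04186 h⁻¹.
Decay over the reach: 20.62·exp(−kt) = 20.62·0.4668 = 9.625 mg/L.

9.62 mg/L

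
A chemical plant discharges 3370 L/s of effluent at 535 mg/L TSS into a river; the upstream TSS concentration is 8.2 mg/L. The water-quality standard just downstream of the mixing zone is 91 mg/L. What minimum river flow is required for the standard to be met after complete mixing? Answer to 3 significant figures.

Set C_mix = 91: (Q·8.200 + 3370·535.0) / (Q + 3370) = 91
→ Q = 3370·(535.0 − 91)/(91 − 8.200) = 18070 L/s.

18100 L/s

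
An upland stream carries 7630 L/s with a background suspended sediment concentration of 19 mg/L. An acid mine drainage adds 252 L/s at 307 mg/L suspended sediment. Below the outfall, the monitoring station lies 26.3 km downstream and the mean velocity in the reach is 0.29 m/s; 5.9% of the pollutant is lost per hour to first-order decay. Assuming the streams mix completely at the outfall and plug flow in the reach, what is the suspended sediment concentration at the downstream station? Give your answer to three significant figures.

6.10 mg/L

Flow-weighted average: C = (7630·19.00 + 252.0·307.0) / 7882 = 222300/7882 = 28.21 mg/L.
Travel time t = 26.3·1000 / 0.29 = 90690 s = 25.19 h.
5.9%/h lost → k = −ln(1 − 0.059) = 0.06081 h⁻¹.
Applying C = C₀e^(−kt): 28.21 × 0.2161 = 6.096 mg/L.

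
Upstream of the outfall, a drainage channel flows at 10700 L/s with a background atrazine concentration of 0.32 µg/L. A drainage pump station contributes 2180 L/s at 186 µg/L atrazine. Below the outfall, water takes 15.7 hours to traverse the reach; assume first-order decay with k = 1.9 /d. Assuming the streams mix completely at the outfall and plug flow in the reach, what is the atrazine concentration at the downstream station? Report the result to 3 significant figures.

Flow-weighted average: C = (10700·0.3200 + 2180·186.0) / 12880 = 408900/12880 = 31.75 µg/L.
Decay over the reach: 31.75·exp(−kt) = 31.75·0.2885 = 9.160 µg/L.

9.16 µg/L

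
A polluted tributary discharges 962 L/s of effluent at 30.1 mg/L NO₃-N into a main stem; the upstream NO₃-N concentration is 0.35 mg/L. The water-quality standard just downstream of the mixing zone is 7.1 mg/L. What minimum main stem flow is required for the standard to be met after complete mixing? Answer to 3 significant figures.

Set C_mix = 7.1: (Q·0.3500 + 962.0·30.10) / (Q + 962.0) = 7.1
→ Q = 962.0·(30.10 − 7.1)/(7.1 − 0.3500) = 3278 L/s.

3280 L/s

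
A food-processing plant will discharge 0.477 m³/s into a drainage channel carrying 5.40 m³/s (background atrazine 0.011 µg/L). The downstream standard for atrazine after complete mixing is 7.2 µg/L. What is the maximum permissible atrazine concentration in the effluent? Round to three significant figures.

At the limit, (Qr·Cr + Qe·Cₑ)/(Qr + Qe) = 7.2:
Cₑ = (5.877·7.2 − 5.400·0.01100) / 0.4770 = 88.58 µg/L.

88.6 µg/L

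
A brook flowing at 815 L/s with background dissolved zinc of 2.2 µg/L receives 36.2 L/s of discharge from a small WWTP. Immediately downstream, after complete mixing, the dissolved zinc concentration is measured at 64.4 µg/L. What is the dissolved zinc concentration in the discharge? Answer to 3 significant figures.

Mass balance: 815.0·2.200 + 36.20·Cₑ = 851.2·64.40
→ Cₑ = (851.2·64.40 − 815.0·2.200) / 36.20 = 1465 µg/L.

1460 µg/L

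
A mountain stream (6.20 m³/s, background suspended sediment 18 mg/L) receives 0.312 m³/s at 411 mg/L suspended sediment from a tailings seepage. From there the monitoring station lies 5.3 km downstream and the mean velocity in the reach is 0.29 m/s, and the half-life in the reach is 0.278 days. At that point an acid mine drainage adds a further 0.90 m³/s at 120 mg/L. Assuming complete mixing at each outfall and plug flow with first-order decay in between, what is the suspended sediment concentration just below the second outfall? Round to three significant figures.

Mixed concentration C = ΣQC/ΣQ = (6.200·18.00 + 0.3120·411.0) / 6.512 = 239.8/6.512 = 36.83 mg/L; combined flow 6.512 m³/s.
Travel time t = 5.3·1000 / 0.29 = 18280 s = 5.077 h.
Half-life 0.278 d → k = ln 2 / 0.278 = 2.493 d⁻¹.
Decay over the reach: 36.83·exp(−kt) = 36.83·0.5901 = 21.73 mg/L.
At the second outfall, C = (6.512·21.73 + 0.9000·120.0) / (6.512 + 0.9000) = 33.67 mg/L.

33.7 mg/L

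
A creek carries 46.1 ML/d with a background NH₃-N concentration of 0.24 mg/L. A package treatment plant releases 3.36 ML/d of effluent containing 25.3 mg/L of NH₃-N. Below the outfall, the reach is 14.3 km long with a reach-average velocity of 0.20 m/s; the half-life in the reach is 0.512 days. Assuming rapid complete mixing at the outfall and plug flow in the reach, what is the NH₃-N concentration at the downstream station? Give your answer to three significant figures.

After mixing, C = (46.10·0.2400 + 3.360·25.30) / 49.46 = 96.07/49.46 = 1.942 mg/L.
Travel time t = 14.3·1000 / 0.20 = 71500 s = 19.86 h.
Half-life 0.512 d → k = ln 2 / 0.512 = 1.354 d⁻¹.
Applying C = C₀e^(−kt): 1.942 × 0.3262 = 0.6336 mg/L.

0.634 mg/L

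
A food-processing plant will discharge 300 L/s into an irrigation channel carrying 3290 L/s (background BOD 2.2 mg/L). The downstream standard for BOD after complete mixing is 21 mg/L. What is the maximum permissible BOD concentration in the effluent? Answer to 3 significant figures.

At the limit, (Qr·Cr + Qe·Cₑ)/(Qr + Qe) = 21:
Cₑ = (3590·21 − 3290·2.200) / 300.0 = 227.2 mg/L.

227 mg/L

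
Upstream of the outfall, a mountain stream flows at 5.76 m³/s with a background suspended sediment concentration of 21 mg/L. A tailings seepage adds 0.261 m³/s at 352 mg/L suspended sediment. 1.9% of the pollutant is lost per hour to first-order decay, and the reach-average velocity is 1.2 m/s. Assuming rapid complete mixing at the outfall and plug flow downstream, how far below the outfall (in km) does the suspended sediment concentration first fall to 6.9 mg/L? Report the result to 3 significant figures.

368 km

Flow-weighted average: C = (5.760·21.00 + 0.2610·352.0) / 6.021 = 212.8/6.021 = 35.35 mg/L.
1.9%/h lost → k = −ln(1 − 0.019) = 0.01918 h⁻¹.
Set 35.35·exp(−k·t) = 6.9 → t = ln(35.35/6.9)/k = 306600 s = 85.17 h.
Distance = v·t = 1.2·306600 = 367900 m = 367.9 km.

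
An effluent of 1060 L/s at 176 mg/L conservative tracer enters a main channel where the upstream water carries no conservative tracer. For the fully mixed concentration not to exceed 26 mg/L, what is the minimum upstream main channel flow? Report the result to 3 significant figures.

6120 L/s

Set C_mix = 26: (Q·0 + 1060·176.0) / (Q + 1060) = 26
→ Q = 1060·(176.0 − 26)/(26 − 0) = 6115 L/s.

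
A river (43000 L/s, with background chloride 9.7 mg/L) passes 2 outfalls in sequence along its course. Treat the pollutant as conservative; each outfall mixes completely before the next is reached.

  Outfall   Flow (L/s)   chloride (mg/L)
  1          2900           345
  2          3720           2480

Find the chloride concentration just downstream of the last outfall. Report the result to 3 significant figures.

Below outfall 1: Q → 45900 L/s, C = (43000·9.700 + 2900·345.0)/45900 = 30.88 mg/L.
Below outfall 2: Q → 49620 L/s, C = (45900·30.88 + 3720·2480)/49620 = 214.5 mg/L.

214 mg/L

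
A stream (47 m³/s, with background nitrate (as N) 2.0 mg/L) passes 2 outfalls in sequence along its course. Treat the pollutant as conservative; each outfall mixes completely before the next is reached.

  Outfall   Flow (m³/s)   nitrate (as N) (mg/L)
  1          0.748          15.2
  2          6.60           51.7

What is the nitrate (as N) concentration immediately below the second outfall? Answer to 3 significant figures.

8.22 mg/L

Outfall 1: combined Q = 47.75 m³/s; C = (47.00·2.000 + 0.7480·15.20)/47.75 = 2.207 mg/L.
Outfall 2: combined Q = 54.35 m³/s; C = (47.75·2.207 + 6.600·51.70)/54.35 = 8.217 mg/L.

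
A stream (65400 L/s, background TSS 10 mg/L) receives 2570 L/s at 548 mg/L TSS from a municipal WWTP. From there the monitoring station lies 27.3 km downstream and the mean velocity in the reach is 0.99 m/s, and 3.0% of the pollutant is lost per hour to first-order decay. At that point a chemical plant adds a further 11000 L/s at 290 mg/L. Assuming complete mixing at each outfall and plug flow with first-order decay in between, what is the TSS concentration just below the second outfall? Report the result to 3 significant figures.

61.1 mg/L

Conservation of mass: C = (65400·10.00 + 2570·548.0) / 67970 = 2062000/67970 = 30.34 mg/L; combined flow 67970 L/s.
Travel time t = 27.3·1000 / 0.99 = 27580 s = 7.660 h.
3.0%/h lost → k = −ln(1 − 0.03) = 0.03046 h⁻¹.
After decay, C = 30.34 × e^(−kt) = 30.34 × 0.7919 = 24.03 mg/L.
At the second outfall, C = (67970·24.03 + 11000·290.0) / (67970 + 11000) = 61.08 mg/L.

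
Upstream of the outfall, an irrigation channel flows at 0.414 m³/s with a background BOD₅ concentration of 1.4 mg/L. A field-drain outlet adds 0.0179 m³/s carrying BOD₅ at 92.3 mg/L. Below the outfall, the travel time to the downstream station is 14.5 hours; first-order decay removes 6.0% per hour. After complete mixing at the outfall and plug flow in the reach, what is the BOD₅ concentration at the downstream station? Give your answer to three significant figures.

2.11 mg/L

Conservation of mass: C = (0.4140·1.400 + 0.01790·92.30) / 0.4319 = 2.232/0.4319 = 5.167 mg/L.
6.0%/h lost → k = −ln(1 − 0.06) = 0.06188 h⁻¹.
Decay over the reach: 5.167·exp(−kt) = 5.167·0.4077 = 2.107 mg/L.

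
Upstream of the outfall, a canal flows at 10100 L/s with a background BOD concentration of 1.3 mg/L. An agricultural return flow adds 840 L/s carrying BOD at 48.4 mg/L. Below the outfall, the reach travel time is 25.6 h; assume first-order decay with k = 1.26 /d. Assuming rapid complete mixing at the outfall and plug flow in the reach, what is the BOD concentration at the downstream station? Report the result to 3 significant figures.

1.28 mg/L

Mixed concentration C = ΣQC/ΣQ = (10100·1.300 + 840.0·48.40) / 10940 = 53790/10940 = 4.916 mg/L.
First-order decay: C = 4.916·exp(−k·t) = 4.916·0.2608 = 1.282 mg/L.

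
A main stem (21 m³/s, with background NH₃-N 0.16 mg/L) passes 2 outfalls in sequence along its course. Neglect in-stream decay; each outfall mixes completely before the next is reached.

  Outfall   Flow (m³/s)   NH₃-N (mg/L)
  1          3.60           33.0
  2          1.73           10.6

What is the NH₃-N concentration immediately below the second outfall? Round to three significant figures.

After outfall 1: Q = 21.00 + 3.600 = 24.60 m³/s; C = (21.00·0.1600 + 3.600·33.00)/24.60 = 4.966 mg/L.
After outfall 2: Q = 24.60 + 1.730 = 26.33 m³/s; C = (24.60·4.966 + 1.730·10.60)/26.33 = 5.336 mg/L.

5.34 mg/L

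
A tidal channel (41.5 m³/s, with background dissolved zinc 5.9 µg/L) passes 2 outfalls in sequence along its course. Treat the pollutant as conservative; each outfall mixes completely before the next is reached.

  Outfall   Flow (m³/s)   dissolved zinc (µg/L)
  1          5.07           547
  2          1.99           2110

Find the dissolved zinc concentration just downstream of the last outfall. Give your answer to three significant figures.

149 µg/L

After outfall 1: Q = 41.50 + 5.070 = 46.57 m³/s; C = (41.50·5.900 + 5.070·547.0)/46.57 = 64.81 µg/L.
After outfall 2: Q = 46.57 + 1.990 = 48.56 m³/s; C = (46.57·64.81 + 1.990·2110)/48.56 = 148.6 µg/L.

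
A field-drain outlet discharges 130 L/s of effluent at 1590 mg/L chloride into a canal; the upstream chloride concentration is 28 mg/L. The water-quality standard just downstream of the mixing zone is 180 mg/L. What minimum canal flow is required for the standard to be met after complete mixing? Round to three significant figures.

Set C_mix = 180: (Q·28.00 + 130.0·1590) / (Q + 130.0) = 180
→ Q = 130.0·(1590 − 180)/(180 − 28.00) = 1206 L/s.

1210 L/s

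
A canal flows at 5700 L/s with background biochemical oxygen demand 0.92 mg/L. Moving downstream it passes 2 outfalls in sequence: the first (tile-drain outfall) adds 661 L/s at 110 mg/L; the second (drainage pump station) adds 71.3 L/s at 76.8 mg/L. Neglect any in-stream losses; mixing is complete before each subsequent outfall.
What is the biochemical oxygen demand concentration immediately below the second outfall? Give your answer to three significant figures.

After outfall 1: Q = 5700 + 661.0 = 6361 L/s; C = (5700·0.9200 + 661.0·110.0)/6361 = 12.25 mg/L.
After outfall 2: Q = 6361 + 71.30 = 6432 L/s; C = (6361·12.25 + 71.30·76.80)/6432 = 12.97 mg/L.

13.0 mg/L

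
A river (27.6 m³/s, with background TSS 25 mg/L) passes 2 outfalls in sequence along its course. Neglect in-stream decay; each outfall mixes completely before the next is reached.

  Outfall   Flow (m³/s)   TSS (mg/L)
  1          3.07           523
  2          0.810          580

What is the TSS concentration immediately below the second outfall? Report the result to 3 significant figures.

Below outfall 1: Q → 30.67 m³/s, C = (27.60·25.00 + 3.070·523.0)/30.67 = 74.85 mg/L.
Below outfall 2: Q → 31.48 m³/s, C = (30.67·74.85 + 0.8100·580.0)/31.48 = 87.85 mg/L.

87.8 mg/L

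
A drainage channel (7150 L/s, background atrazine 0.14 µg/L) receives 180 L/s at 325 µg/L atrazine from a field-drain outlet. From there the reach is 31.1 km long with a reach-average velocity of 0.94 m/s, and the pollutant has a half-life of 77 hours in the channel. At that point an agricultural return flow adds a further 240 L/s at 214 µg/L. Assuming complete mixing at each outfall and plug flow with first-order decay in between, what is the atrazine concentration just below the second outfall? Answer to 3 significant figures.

14.0 µg/L

After mixing, C = (7150·0.1400 + 180.0·325.0) / 7330 = 59500/7330 = 8.117 µg/L; combined flow 7330 L/s.
Travel time t = 31.1·1000 / 0.94 = 33090 s = 9.190 h.
Half-life 77 h → k = ln 2 / 77 = 0.009002 h⁻¹ = 0.2160 d⁻¹.
First-order decay: C = 8.117·exp(−k·t) = 8.117·0.9206 = 7.473 µg/L.
Second outfall: C = (7330·7.473 + 240.0·214.0)/7570 = 14.02 µg/L.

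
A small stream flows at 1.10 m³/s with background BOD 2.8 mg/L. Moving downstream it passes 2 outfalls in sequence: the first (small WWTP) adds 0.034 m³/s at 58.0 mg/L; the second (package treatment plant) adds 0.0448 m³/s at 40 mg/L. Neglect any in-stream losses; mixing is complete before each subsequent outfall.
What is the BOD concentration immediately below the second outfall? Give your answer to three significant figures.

After outfall 1: Q = 1.100 + 0.03400 = 1.134 m³/s; C = (1.100·2.800 + 0.03400·58.00)/1.134 = 4.455 mg/L.
After outfall 2: Q = 1.134 + 0.04480 = 1.179 m³/s; C = (1.134·4.455 + 0.04480·40.00)/1.179 = 5.806 mg/L.

5.81 mg/L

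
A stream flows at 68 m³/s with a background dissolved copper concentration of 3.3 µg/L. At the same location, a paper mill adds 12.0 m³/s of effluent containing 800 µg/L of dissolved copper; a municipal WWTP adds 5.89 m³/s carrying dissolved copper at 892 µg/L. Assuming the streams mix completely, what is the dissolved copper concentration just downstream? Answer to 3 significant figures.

176 µg/L

Conservation of mass: C = (68.00·3.300 + 12.00·800.0 + 5.890·892.0) / 85.89 = 15080/85.89 = 175.6 µg/L.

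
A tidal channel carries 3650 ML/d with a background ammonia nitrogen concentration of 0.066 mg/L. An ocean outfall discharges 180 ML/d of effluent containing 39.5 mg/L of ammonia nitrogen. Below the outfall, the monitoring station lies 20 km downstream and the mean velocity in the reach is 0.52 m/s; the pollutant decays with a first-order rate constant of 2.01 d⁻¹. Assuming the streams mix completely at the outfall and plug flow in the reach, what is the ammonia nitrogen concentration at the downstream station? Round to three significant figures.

Mass balance: C = (3650·0.06600 + 180.0·39.50) / 3830 = 7351/3830 = 1.919 mg/L.
Travel time t = 20·1000 / 0.52 = 38460 s = 10.68 h.
First-order decay: C = 1.919·exp(−k·t) = 1.919·0.4087 = 0.7844 mg/L.

0.784 mg/L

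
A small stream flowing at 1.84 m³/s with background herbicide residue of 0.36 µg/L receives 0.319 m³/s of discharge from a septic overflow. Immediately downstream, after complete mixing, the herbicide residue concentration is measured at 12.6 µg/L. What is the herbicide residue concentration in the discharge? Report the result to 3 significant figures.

83.2 µg/L

Mass balance: 1.840·0.3600 + 0.3190·Cₑ = 2.159·12.60
→ Cₑ = (2.159·12.60 − 1.840·0.3600) / 0.3190 = 83.20 µg/L.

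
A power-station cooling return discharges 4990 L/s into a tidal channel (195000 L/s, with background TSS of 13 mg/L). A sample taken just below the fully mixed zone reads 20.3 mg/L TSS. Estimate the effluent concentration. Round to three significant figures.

Mass balance: 195000·13.00 + 4990·Cₑ = 200000·20.30
→ Cₑ = (200000·20.30 − 195000·13.00) / 4990 = 305.6 mg/L.

306 mg/L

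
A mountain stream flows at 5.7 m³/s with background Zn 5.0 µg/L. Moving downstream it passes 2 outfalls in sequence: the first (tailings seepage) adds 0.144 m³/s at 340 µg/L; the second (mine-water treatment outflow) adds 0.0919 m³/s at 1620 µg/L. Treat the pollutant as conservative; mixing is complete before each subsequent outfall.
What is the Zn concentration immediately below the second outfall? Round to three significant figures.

Below outfall 1: Q → 5.844 m³/s, C = (5.700·5.000 + 0.1440·340.0)/5.844 = 13.25 µg/L.
Below outfall 2: Q → 5.936 m³/s, C = (5.844·13.25 + 0.09190·1620)/5.936 = 38.13 µg/L.

38.1 µg/L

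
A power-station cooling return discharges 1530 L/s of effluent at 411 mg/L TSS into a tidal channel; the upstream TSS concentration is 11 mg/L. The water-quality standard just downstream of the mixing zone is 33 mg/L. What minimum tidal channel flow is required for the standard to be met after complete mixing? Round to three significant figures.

26300 L/s

Set C_mix = 33: (Q·11.00 + 1530·411.0) / (Q + 1530) = 33
→ Q = 1530·(411.0 − 33)/(33 − 11.00) = 26290 L/s.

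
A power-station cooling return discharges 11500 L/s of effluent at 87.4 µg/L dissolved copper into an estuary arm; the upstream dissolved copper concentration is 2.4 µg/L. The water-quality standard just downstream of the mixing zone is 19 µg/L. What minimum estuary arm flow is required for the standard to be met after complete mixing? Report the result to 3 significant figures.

Set C_mix = 19: (Q·2.400 + 11500·87.40) / (Q + 11500) = 19
→ Q = 11500·(87.40 − 19)/(19 − 2.400) = 47390 L/s.

47400 L/s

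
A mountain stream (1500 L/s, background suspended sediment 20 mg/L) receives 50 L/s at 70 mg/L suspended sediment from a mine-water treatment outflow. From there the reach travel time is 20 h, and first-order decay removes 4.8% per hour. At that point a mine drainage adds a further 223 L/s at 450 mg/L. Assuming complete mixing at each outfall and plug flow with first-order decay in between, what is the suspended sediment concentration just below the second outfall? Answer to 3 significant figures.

Mixed concentration C = ΣQC/ΣQ = (1500·20.00 + 50.00·70.00) / 1550 = 33500/1550 = 21.61 mg/L; combined flow 1550 L/s.
4.8%/h lost → k = −ln(1 − 0.048) = 0.04919 h⁻¹.
First-order decay: C = 21.61·exp(−k·t) = 21.61·0.3739 = 8.081 mg/L.
Second outfall: C = (1550·8.081 + 223.0·450.0)/1773 = 63.66 mg/L.

63.7 mg/L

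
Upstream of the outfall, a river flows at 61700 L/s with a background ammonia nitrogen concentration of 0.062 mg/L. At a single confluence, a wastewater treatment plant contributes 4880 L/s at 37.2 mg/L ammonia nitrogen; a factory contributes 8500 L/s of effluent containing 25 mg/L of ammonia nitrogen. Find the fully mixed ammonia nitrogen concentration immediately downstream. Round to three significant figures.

5.30 mg/L

Conservation of mass: C = (61700·0.06200 + 4880·37.20 + 8500·25.00) / 75080 = 397900/75080 = 5.299 mg/L.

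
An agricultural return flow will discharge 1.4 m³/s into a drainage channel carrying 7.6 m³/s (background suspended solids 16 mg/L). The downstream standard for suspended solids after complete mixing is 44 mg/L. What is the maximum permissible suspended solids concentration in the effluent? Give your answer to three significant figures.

At the limit, (Qr·Cr + Qe·Cₑ)/(Qr + Qe) = 44:
Cₑ = (9.000·44 − 7.600·16.00) / 1.400 = 196.0 mg/L.

196 mg/L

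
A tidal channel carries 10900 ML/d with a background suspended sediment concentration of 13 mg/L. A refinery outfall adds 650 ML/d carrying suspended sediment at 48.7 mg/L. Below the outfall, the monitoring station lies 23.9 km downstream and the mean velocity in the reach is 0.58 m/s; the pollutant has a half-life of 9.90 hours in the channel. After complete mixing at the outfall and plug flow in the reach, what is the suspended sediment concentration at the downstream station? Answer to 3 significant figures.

Mass balance: C = (10900·13.00 + 650.0·48.70) / 11550 = 173400/11550 = 15.01 mg/L.
Travel time t = 23.9·1000 / 0.58 = 41210 s = 11.45 h.
Half-life 9.90 h → k = ln 2 / 9.90 = 0.07001 h⁻¹ = 1.680 d⁻¹.
First-order decay: C = 15.01·exp(−k·t) = 15.01·0.4487 = 6.734 mg/L.

6.73 mg/L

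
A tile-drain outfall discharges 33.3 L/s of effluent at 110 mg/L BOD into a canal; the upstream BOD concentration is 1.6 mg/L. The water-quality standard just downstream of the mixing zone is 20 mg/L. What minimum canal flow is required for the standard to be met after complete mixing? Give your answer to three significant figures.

163 L/s

Set C_mix = 20: (Q·1.600 + 33.30·110.0) / (Q + 33.30) = 20
→ Q = 33.30·(110.0 − 20)/(20 − 1.600) = 162.9 L/s.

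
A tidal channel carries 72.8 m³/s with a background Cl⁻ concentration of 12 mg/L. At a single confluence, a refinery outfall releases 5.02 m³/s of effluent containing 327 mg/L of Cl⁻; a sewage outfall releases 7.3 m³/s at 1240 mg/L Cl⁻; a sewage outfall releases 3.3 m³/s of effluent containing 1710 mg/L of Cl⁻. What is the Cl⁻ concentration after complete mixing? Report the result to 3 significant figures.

Conservation of mass: C = (72.80·12.00 + 5.020·327.0 + 7.300·1240 + 3.300·1710) / 88.42 = 17210/88.42 = 194.6 mg/L.

195 mg/L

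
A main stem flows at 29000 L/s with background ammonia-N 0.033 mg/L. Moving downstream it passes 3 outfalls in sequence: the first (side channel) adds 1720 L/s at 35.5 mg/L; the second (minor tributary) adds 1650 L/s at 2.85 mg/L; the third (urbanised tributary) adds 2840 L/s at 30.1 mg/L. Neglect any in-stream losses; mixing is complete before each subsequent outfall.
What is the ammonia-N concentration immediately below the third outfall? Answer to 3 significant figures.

4.32 mg/L

Below outfall 1: Q → 30720 L/s, C = (29000·0.03300 + 1720·35.50)/30720 = 2.019 mg/L.
Below outfall 2: Q → 32370 L/s, C = (30720·2.019 + 1650·2.850)/32370 = 2.061 mg/L.
Below outfall 3: Q → 35210 L/s, C = (32370·2.061 + 2840·30.10)/35210 = 4.323 mg/L.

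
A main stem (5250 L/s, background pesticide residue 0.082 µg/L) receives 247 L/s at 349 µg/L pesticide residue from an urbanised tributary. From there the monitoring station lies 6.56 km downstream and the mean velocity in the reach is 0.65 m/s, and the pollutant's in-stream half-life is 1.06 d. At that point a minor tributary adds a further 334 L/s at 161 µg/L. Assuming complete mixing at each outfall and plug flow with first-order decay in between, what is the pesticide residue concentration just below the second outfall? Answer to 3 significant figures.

Mixed concentration C = ΣQC/ΣQ = (5250·0.08200 + 247.0·349.0) / 5497 = 86630/5497 = 15.76 µg/L; combined flow 5497 L/s.
Travel time t = 6.56·1000 / 0.65 = 10090 s = 2.803 h.
Half-life 1.06 d → k = ln 2 / 1.06 = 0.6539 d⁻¹.
After decay, C = 15.76 × e^(−kt) = 15.76 × 0.9265 = 14.60 µg/L.
Second outfall: C = (5497·14.60 + 334.0·161.0)/5831 = 22.99 µg/L.

23.0 µg/L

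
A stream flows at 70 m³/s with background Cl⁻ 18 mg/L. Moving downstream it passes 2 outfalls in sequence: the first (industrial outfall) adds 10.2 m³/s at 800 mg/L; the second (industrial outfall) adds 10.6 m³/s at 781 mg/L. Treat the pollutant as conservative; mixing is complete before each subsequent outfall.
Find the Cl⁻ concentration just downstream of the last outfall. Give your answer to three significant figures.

195 mg/L

Below outfall 1: Q → 80.20 m³/s, C = (70.00·18.00 + 10.20·800.0)/80.20 = 117.5 mg/L.
Below outfall 2: Q → 90.80 m³/s, C = (80.20·117.5 + 10.60·781.0)/90.80 = 194.9 mg/L.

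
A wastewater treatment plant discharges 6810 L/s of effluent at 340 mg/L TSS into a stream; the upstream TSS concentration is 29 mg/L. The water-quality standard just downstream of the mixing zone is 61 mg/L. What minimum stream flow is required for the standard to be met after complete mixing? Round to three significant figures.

Set C_mix = 61: (Q·29.00 + 6810·340.0) / (Q + 6810) = 61
→ Q = 6810·(340.0 − 61)/(61 − 29.00) = 59370 L/s.

59400 L/s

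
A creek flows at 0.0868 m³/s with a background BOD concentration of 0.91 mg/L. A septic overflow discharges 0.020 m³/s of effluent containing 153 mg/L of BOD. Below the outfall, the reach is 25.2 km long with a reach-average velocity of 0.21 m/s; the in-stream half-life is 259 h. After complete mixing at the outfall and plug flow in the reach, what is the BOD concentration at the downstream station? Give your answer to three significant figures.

26.9 mg/L

Mixed concentration C = ΣQC/ΣQ = (0.08680·0.9100 + 0.02000·153.0) / 0.1068 = 3.139/0.1068 = 29.39 mg/L.
Travel time t = 25.2·1000 / 0.21 = 120000 s = 33.33 h.
Half-life 259 h → k = ln 2 / 259 = 0.002676 h⁻¹ = 0.06423 d⁻¹.
Decay over the reach: 29.39·exp(−kt) = 29.39·0.9147 = 26.88 mg/L.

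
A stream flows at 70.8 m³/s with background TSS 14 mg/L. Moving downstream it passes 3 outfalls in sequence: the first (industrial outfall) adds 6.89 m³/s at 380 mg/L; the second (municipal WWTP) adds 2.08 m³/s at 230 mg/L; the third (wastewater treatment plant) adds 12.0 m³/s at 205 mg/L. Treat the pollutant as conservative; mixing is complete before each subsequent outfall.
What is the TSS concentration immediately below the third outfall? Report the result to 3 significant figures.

71.4 mg/L

After outfall 1: Q = 70.80 + 6.890 = 77.69 m³/s; C = (70.80·14.00 + 6.890·380.0)/77.69 = 46.46 mg/L.
After outfall 2: Q = 77.69 + 2.080 = 79.77 m³/s; C = (77.69·46.46 + 2.080·230.0)/79.77 = 51.24 mg/L.
After outfall 3: Q = 79.77 + 12.00 = 91.77 m³/s; C = (79.77·51.24 + 12.00·205.0)/91.77 = 71.35 mg/L.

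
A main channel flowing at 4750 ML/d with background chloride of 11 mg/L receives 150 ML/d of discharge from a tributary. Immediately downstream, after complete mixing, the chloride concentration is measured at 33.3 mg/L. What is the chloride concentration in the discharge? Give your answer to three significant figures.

739 mg/L

Mass balance: 4750·11.00 + 150.0·Cₑ = 4900·33.30
→ Cₑ = (4900·33.30 − 4750·11.00) / 150.0 = 739.5 mg/L.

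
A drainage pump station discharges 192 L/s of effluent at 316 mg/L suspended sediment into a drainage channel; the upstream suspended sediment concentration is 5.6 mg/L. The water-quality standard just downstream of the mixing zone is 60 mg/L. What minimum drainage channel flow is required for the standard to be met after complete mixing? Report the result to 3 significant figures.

Set C_mix = 60: (Q·5.600 + 192.0·316.0) / (Q + 192.0) = 60
→ Q = 192.0·(316.0 − 60)/(60 − 5.600) = 903.5 L/s.

904 L/s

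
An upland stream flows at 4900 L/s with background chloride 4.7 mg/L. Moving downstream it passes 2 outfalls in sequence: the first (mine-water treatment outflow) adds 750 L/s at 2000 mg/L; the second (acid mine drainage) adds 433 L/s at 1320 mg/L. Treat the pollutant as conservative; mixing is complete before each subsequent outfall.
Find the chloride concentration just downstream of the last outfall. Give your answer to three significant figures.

Below outfall 1: Q → 5650 L/s, C = (4900·4.700 + 750.0·2000)/5650 = 269.6 mg/L.
Below outfall 2: Q → 6083 L/s, C = (5650·269.6 + 433.0·1320)/6083 = 344.3 mg/L.

344 mg/L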